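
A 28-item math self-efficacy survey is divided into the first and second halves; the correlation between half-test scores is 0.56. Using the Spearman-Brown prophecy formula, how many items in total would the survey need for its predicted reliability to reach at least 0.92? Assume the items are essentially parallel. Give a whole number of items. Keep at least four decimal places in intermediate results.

Corrected full-test reliability: r_full = 2 × 0.56 / (1 + 0.56) ≈ 0.7179
Solve Spearman-Brown for n: n = 0.92(1 − 0.7179) / [0.7179(1 − 0.92)] = 4.5189
Items = 4.5189 × 28 ≈ 126.53 → 127

127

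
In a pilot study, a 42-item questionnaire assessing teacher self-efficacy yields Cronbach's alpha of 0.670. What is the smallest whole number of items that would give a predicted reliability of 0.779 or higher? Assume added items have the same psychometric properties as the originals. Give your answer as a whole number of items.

73

Invert Spearman-Brown to solve for n:
n = r_target (1 − r_old) / [ r_old (1 − r_target) ]
n = 0.779(1 − 0.670) / [0.670(1 − 0.779)]
  = 0.257070 / 0.148070 = 1.7361
So the test needs 1.7361 × 42 ≈ 72.92 items; rounding up, 73.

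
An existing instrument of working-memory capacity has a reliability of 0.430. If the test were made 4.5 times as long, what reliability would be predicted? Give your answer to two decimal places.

Spearman-Brown: r_new = n·r / (1 + (n − 1)·r)
r_new = 4.5·0.430 / [1 + (4.5 − 1)·0.430]
     = 1.9350 / 2.5050 = 0.7725

0.77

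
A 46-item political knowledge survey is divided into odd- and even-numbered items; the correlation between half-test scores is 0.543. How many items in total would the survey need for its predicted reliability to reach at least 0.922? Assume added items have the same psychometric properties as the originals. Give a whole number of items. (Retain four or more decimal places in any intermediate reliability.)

229

r_full = 2(0.543)/(1 + 0.543) = 0.7038
n = r_tgt(1 − r_full) / [r_full(1 − r_tgt)] = 0.922 × 0.2962 / (0.7038 × 0.078) ≈ 4.9748
Required items = 4.9748 × 46 = 228.84, so 229 items.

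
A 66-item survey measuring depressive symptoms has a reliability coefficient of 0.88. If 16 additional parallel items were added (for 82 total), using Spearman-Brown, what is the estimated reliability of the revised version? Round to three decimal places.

0.901

Length ratio n = 82/66 = 1.2424
r_new = (1.2424 × 0.88) / (1 + (1.2424 − 1) × 0.88)
r_new = 1.0933 / 1.2133 ≈ 0.9011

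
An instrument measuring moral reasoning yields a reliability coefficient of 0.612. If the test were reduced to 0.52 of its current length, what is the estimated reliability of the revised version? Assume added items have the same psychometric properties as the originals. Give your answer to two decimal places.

r_new = 0.52·0.612 / [1 + (0.52 − 1)·0.612]
r_new = 0.3182 / 0.7062 ≈ 0.4506

0.45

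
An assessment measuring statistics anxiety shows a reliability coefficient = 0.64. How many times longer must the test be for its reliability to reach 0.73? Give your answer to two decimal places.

Invert Spearman-Brown to solve for n:
n = r*(1 − r) / [ r (1 − r*) ]
n = 0.73(1 − 0.64) / [0.64(1 − 0.73)]
  = 0.2628 / 0.1728 = 1.5208

1.52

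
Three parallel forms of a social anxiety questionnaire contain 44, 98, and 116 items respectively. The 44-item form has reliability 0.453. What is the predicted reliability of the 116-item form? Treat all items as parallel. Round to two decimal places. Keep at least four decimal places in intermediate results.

0.69

Only the ratio of lengths matters: n = 116/44 = 2.6364
r_{116} = n·r / (1 + (n − 1)·r) = 1.1943 / 1.7413 ≈ 0.6859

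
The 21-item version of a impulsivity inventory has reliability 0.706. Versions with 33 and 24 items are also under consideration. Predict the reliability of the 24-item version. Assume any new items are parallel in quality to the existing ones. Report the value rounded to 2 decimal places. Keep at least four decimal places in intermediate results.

0.73

Only the ratio of lengths matters: n = 24/21 = 1.1429
r_{24} = n·r / (1 + (n − 1)·r) = 0.8069 / 1.1009 ≈ 0.7329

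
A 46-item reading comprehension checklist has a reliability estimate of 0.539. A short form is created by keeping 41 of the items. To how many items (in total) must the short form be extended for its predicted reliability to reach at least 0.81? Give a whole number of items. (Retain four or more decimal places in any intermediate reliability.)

First, r for the 41-item form: n = 41/46 = 0.8913, so r_41 = 0.8913·0.539/(1 + (0.8913 − 1)·0.539) = 0.5103
Length factor from the short form to reach 0.81: n' = 0.81(1 − 0.5103) / [0.5103(1 − 0.81)] ≈ 4.0911
Items = 4.0911 × 41 ≈ 167.74 → 168

168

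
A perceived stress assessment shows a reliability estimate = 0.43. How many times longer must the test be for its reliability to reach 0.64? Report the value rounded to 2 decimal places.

Spearman-Brown solved for the length factor n:
n = r*(1 − r) / [ r (1 − r*) ]
n = 0.64(1 − 0.43) / [0.43(1 − 0.64)]
n = 0.3648 / 0.1548 ≈ 2.3566

2.36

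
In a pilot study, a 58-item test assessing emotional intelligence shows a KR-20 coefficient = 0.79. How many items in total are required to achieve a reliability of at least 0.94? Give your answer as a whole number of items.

242

Invert Spearman-Brown to solve for n:
n = r*(1 − r) / [ r (1 − r*) ]
n = 0.94(1 − 0.79) / [0.79(1 − 0.94)]
n = 0.1974 / 0.0474 ≈ 4.1646
So the test needs 4.1646 × 58 ≈ 241.55 items; rounding up, 242.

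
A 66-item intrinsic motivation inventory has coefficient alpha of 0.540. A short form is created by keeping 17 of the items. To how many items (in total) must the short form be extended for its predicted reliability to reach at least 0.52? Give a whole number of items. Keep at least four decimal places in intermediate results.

Short-form reliability: n = 17/66 = 0.2576; r_17 = n·r/(1+(n−1)r) ≈ 0.2322
Length factor from the short form to reach 0.52: n' = 0.52(1 − 0.2322) / [0.2322(1 − 0.52)] ≈ 3.5822
Total items = 3.5822 × 17 = 60.90, rounded up to 61.

61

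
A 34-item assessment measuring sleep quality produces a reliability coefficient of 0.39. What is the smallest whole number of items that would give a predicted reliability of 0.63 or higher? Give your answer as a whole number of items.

91

Rearranging the Spearman-Brown formula for n,
n = r_target (1 − r_old) / [ r_old (1 − r_target) ]
n = 0.63(1 − 0.39) / [0.39(1 − 0.63)]
n = 0.3843 / 0.1443 ≈ 2.6632
So the test needs 2.6632 × 34 ≈ 90.55 items; rounding up, 91.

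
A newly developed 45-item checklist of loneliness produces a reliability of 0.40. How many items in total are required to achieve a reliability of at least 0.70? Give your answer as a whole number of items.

n = [0.70 × 0.60] / [0.40 × 0.30]
n = 0.4200 / 0.1200 ≈ 3.5000
Items needed = n × 45 = 3.5000 × 45 ≈ 157.50 → round up to 158

158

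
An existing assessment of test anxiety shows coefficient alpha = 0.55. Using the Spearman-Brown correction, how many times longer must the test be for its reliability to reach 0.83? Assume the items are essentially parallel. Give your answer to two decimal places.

n = [0.83 × 0.45] / [0.55 × 0.17]
n = 0.3735 / 0.0935 ≈ 3.9947

3.99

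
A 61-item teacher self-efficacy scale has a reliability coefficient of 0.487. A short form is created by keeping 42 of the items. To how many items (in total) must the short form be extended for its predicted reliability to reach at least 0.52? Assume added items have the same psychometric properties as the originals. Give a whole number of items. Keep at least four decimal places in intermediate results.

70

Short-form reliability: n = 42/61 = 0.6885; r_42 = n·r/(1+(n−1)r) ≈ 0.3953
Length factor from the short form to reach 0.52: n' = 0.52(1 − 0.3953) / [0.3953(1 − 0.52)] ≈ 1.6572
Items = 1.6572 × 42 ≈ 69.60 → 70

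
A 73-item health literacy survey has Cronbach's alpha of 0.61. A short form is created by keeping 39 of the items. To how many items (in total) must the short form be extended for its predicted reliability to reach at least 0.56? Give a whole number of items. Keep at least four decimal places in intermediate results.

60

First, r for the 39-item form: n = 39/73 = 0.5342, so r_39 = 0.5342·0.61/(1 + (0.5342 − 1)·0.61) = 0.4552
Then solve for n' with r_old = 0.4552, r_target = 0.56: n' = 0.56(1 − 0.4552)/[0.4552(1 − 0.56)] = 1.5232
Total items = 1.5232 × 39 = 59.40, rounded up to 60.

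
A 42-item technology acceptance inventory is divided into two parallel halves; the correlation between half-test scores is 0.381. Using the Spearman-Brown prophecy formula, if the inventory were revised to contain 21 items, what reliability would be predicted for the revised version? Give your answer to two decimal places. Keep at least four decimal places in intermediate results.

0.38

First correct the split-half correlation to full-test reliability: r_full = 2 × 0.381 / (1 + 0.381) ≈ 0.5518
Then adjust to 21 items: n = 21/42 = 0.5000
r_new = n·r_full / (1 + (n − 1)·r_full) = 0.2759 / 0.7241 ≈ 0.3810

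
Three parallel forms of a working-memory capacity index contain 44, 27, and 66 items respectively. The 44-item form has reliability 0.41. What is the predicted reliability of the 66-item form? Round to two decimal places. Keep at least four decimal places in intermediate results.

Only the ratio of lengths matters: n = 66/44 = 1.5000
r_{66} = n·r / (1 + (n − 1)·r) = 0.6150 / 1.2050 ≈ 0.5104

0.51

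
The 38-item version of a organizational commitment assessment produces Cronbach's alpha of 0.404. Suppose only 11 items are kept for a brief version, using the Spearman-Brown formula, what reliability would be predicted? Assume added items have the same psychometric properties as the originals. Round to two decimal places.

The new length is 11/38 = 0.2895 times the old.
By Spearman-Brown, r_new = n r / (1 + (n − 1) r).
r_new = (0.2895 × 0.404) / (1 + (0.2895 − 1) × 0.404)
     = 0.1170 / 0.7130 = 0.1641

0.16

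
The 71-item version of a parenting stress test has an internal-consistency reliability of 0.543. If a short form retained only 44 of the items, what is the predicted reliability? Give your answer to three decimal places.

0.424

Length ratio n = 44/71 = 0.6197
r_new = 0.6197·0.543 / [1 + (0.6197 − 1)·0.543]
     = 0.3365 / 0.7935 = 0.4241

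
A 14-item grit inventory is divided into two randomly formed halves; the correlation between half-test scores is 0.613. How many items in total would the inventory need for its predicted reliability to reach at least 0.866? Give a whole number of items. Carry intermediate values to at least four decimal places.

r_full = 2(0.613)/(1 + 0.613) = 0.7601
Solve Spearman-Brown for n: n = 0.866(1 − 0.7601) / [0.7601(1 − 0.866)] = 2.0397
Items = 2.0397 × 14 ≈ 28.56 → 29

29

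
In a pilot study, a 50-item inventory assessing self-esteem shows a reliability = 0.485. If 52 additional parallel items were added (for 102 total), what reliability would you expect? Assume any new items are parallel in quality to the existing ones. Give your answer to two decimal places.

n = 102/50 = 2.04
By Spearman-Brown, r_new = n r / (1 + (n − 1) r).
r_new = 2.04·0.485 / [1 + (2.04 − 1)·0.485]
r_new = 0.9894 / 1.5044 ≈ 0.6577

0.66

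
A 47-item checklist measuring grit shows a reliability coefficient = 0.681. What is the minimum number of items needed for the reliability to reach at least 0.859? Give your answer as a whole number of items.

Invert Spearman-Brown to solve for n:
n = r*(1 − r) / [ r (1 − r*) ]
n = 0.859(1 − 0.681) / [0.681(1 − 0.859)]
  = 0.274021 / 0.096021 = 2.8538
Items needed = n × 47 = 2.8538 × 47 ≈ 134.13 → round up to 135

135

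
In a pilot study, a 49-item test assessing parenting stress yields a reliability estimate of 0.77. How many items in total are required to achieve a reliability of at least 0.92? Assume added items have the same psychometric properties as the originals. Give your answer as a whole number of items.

169

n = [0.92 × 0.23] / [0.77 × 0.08]
n = 0.2116 / 0.0616 ≈ 3.4351
So the test needs 3.4351 × 49 ≈ 168.32 items; rounding up, 169.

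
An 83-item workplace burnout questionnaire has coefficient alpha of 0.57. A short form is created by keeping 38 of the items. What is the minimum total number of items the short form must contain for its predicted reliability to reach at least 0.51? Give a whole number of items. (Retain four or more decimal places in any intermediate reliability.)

Short-form reliability: n = 38/83 = 0.4578; r_38 = n·r/(1+(n−1)r) ≈ 0.3777
Length factor from the short form to reach 0.51: n' = 0.51(1 − 0.3777) / [0.3777(1 − 0.51)] ≈ 1.7149
Items = 1.7149 × 38 ≈ 65.17 → 66

66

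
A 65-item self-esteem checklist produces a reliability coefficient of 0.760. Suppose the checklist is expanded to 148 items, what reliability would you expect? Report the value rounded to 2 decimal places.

0.88

Length ratio n = 148/65 = 2.2769
By Spearman-Brown, r_new = n r / (1 + (n − 1) r).
r_new = 2.2769·0.760 / [1 + (2.2769 − 1)·0.760]
     = 1.7304 / 1.9704 = 0.8782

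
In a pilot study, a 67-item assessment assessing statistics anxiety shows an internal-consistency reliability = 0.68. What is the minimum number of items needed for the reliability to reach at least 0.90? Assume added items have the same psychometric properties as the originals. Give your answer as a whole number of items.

Spearman-Brown solved for the length factor n:
n = r_target (1 − r_old) / [ r_old (1 − r_target) ]
n = 0.90 × (1 − 0.68) / [ 0.68 × (1 − 0.90) ]
  = 0.2880 / 0.0680 = 4.2353
So the test needs 4.2353 × 67 ≈ 283.77 items; rounding up, 284.

284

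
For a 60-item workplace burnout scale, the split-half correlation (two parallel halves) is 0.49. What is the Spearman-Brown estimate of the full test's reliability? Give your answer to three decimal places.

Each half is half the length of the full test, so the full test is n = 2 times a half.
r_full = 2(0.49) / (1 + 0.49)
       = 0.9800 / 1.4900 = 0.6577

0.658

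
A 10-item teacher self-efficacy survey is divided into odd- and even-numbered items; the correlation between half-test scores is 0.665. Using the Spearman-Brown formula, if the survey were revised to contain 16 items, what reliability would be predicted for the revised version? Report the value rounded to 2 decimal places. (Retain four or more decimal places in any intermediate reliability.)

Full-test reliability from the split-half r: r_full = 2(0.665)/(1 + 0.665) = 0.7988
Then adjust to 16 items: n = 16/10 = 1.6000
r_new = n·r_full / (1 + (n − 1)·r_full) = 1.2781 / 1.4793 ≈ 0.8640

0.86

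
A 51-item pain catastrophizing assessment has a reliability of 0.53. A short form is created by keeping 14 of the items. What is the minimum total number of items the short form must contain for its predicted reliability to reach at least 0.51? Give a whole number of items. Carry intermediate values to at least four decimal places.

48

Short-form reliability: n = 14/51 = 0.2745; r_14 = n·r/(1+(n−1)r) ≈ 0.2364
Then solve for n' with r_old = 0.2364, r_target = 0.51: n' = 0.51(1 − 0.2364)/[0.2364(1 − 0.51)] = 3.3620
Items = 3.3620 × 14 ≈ 47.07 → 48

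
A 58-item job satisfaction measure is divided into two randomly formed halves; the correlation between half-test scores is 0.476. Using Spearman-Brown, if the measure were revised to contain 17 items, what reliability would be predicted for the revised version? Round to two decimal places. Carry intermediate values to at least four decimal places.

0.35

Spearman-Brown correction (n = 2): r_full = 2·0.476/(1 + 0.476) = 0.6450
Length factor from 58 to 17 items: n = 17/58 = 0.2931
r_new = n·r_full / (1 + (n − 1)·r_full) = 0.1890 / 0.5440 ≈ 0.3474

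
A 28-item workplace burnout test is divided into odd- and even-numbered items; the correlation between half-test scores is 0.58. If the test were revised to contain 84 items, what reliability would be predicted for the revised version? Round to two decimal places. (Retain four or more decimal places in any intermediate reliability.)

0.89

Full-test reliability from the split-half r: r_full = 2(0.58)/(1 + 0.58) = 0.7342
Then adjust to 84 items: n = 84/28 = 3.0000
r_new = n·r_full / (1 + (n − 1)·r_full) = 2.2026 / 2.4684 ≈ 0.8923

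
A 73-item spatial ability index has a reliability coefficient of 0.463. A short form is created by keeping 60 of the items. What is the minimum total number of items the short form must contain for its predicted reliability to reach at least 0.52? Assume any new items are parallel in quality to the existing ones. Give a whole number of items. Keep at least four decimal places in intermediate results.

92

Short-form reliability: n = 60/73 = 0.8219; r_60 = n·r/(1+(n−1)r) ≈ 0.4147
Length factor from the short form to reach 0.52: n' = 0.52(1 − 0.4147) / [0.4147(1 − 0.52)] ≈ 1.5290
Total items = 1.5290 × 60 = 91.74, rounded up to 92.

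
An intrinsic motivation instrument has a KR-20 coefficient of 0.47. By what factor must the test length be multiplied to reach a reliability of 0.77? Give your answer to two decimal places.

3.78

Invert Spearman-Brown to solve for n:
n = r*(1 − r) / [ r (1 − r*) ]
n = [0.77 × 0.53] / [0.47 × 0.23]
n = 0.4081 / 0.1081 ≈ 3.7752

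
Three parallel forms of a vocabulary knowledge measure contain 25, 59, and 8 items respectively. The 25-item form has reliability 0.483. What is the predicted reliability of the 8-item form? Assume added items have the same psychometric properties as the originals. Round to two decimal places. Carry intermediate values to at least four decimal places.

0.23

Only the ratio of lengths matters: n = 8/25 = 0.3200
r_{8} = n·r / (1 + (n − 1)·r) = 0.1546 / 0.6716 ≈ 0.2302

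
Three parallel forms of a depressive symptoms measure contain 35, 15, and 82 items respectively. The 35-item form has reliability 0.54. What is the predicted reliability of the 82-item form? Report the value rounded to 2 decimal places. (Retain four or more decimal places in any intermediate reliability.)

0.73

Only the ratio of lengths matters: n = 82/35 = 2.3429
r_{82} = n·r / (1 + (n − 1)·r) = 1.2652 / 1.7252 ≈ 0.7334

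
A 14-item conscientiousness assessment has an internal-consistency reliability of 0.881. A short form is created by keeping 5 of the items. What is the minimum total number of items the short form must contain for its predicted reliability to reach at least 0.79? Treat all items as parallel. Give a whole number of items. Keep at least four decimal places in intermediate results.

First, r for the 5-item form: n = 5/14 = 0.3571, so r_5 = 0.3571·0.881/(1 + (0.3571 − 1)·0.881) = 0.7256
Then solve for n' with r_old = 0.7256, r_target = 0.79: n' = 0.79(1 − 0.7256)/[0.7256(1 − 0.79)] = 1.4226
Items = 1.4226 × 5 ≈ 7.11 → 8

8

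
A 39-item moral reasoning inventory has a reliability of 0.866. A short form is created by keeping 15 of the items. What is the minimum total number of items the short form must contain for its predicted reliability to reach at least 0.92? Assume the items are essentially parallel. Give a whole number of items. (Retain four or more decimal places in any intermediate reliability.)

First, r for the 15-item form: n = 15/39 = 0.3846, so r_15 = 0.3846·0.866/(1 + (0.3846 − 1)·0.866) = 0.7131
Length factor from the short form to reach 0.92: n' = 0.92(1 − 0.7131) / [0.7131(1 − 0.92)] ≈ 4.6268
Total items = 4.6268 × 15 = 69.40, rounded up to 70.

70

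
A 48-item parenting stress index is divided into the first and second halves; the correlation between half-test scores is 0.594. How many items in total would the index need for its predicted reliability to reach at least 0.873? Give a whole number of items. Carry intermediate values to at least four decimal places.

113

Corrected full-test reliability: r_full = 2 × 0.594 / (1 + 0.594) ≈ 0.7453
Solve Spearman-Brown for n: n = 0.873(1 − 0.7453) / [0.7453(1 − 0.873)] = 2.3491
Required items = 2.3491 × 48 = 112.76, so 113 items.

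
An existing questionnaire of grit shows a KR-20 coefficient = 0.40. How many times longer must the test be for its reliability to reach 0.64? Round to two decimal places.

2.67

n = [0.64 × 0.60] / [0.40 × 0.36]
  = 0.3840 / 0.1440 = 2.6667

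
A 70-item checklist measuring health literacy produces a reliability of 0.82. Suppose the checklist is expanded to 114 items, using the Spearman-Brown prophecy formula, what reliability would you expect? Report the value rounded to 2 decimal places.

0.88

The new length is 114/70 = 1.6286 times the old.
r_new = 1.6286·0.82 / [1 + (1.6286 − 1)·0.82]
     = 1.3355 / 1.5155 = 0.8812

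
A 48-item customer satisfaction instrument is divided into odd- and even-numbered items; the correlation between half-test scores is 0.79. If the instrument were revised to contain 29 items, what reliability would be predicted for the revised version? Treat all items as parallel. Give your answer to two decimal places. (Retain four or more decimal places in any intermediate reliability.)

Spearman-Brown correction (n = 2): r_full = 2·0.79/(1 + 0.79) = 0.8827
Then adjust to 29 items: n = 29/48 = 0.6042
r_new = n·r_full / (1 + (n − 1)·r_full) = 0.5333 / 0.6506 ≈ 0.8197

0.82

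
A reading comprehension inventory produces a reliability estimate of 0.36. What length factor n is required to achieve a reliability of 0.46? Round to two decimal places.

1.51

Rearranging the Spearman-Brown formula for n,
n = r*(1 − r) / [ r (1 − r*) ]
n = 0.46(1 − 0.36) / [0.36(1 − 0.46)]
  = 0.2944 / 0.1944 = 1.5144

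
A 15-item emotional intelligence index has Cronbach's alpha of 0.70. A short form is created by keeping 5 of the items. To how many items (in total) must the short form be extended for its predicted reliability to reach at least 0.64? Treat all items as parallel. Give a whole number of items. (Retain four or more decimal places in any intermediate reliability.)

12

Short-form reliability: n = 5/15 = 0.3333; r_5 = n·r/(1+(n−1)r) ≈ 0.4375
Length factor from the short form to reach 0.64: n' = 0.64(1 − 0.4375) / [0.4375(1 − 0.64)] ≈ 2.2857
Total items = 2.2857 × 5 = 11.43, rounded up to 12.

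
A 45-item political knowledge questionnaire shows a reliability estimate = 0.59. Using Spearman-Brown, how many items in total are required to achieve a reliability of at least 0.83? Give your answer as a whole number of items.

n = 0.83 × (1 − 0.59) / [ 0.59 × (1 − 0.83) ]
  = 0.3403 / 0.1003 = 3.3928
So the test needs 3.3928 × 45 ≈ 152.68 items; rounding up, 153.

153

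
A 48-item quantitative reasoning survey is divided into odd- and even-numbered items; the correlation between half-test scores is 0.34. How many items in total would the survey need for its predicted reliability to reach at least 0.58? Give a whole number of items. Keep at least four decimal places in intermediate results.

65

Corrected full-test reliability: r_full = 2 × 0.34 / (1 + 0.34) ≈ 0.5075
Solve Spearman-Brown for n: n = 0.58(1 − 0.5075) / [0.5075(1 − 0.58)] = 1.3401
Items = 1.3401 × 48 ≈ 64.32 → 65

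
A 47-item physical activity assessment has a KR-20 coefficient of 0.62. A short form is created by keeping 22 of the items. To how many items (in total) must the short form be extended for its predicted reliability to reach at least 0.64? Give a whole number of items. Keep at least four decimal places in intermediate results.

52

First, r for the 22-item form: n = 22/47 = 0.4681, so r_22 = 0.4681·0.62/(1 + (0.4681 − 1)·0.62) = 0.4330
Length factor from the short form to reach 0.64: n' = 0.64(1 − 0.4330) / [0.4330(1 − 0.64)] ≈ 2.3279
Items = 2.3279 × 22 ≈ 51.21 → 52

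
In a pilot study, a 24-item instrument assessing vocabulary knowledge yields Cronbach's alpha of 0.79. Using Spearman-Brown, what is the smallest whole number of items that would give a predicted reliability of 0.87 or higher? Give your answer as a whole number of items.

Spearman-Brown solved for the length factor n:
n = r*(1 − r) / [ r (1 − r*) ]
n = [0.87 × 0.21] / [0.79 × 0.13]
  = 0.1827 / 0.1027 = 1.7790
Items needed = n × 24 = 1.7790 × 24 ≈ 42.70 → round up to 43

43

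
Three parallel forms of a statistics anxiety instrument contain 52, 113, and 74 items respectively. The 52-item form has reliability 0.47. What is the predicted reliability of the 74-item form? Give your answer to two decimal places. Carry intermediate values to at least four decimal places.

0.56

The 113-item form is not needed; work directly from the 52-item form with n = 74/52 = 1.4231.
r_{74} = n·r / (1 + (n − 1)·r) = 0.6689 / 1.1989 ≈ 0.5579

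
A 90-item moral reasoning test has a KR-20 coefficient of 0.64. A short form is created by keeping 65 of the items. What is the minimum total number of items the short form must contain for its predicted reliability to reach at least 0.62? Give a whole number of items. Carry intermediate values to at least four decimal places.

Short-form reliability: n = 65/90 = 0.7222; r_65 = n·r/(1+(n−1)r) ≈ 0.5622
Length factor from the short form to reach 0.62: n' = 0.62(1 − 0.5622) / [0.5622(1 − 0.62)] ≈ 1.2706
Items = 1.2706 × 65 ≈ 82.59 → 83

83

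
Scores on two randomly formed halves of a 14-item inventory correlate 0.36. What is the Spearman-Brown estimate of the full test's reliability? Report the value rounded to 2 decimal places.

0.53

Each half is half the length of the full test, so the full test is n = 2 times a half.
r_full = 2(0.36) / (1 + 0.36)
       = 0.7200 / 1.3600 = 0.5294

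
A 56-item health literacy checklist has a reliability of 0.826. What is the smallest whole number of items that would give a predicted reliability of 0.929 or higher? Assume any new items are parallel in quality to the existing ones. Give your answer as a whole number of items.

155

n = 0.929(1 − 0.826) / [0.826(1 − 0.929)]
n = 0.161646 / 0.058646 ≈ 2.7563
So the test needs 2.7563 × 56 ≈ 154.35 items; rounding up, 155.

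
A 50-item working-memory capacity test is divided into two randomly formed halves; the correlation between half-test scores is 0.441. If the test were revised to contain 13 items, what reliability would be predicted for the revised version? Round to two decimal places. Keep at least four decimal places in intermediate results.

Full-test reliability from the split-half r: r_full = 2(0.441)/(1 + 0.441) = 0.6121
Length factor from 50 to 13 items: n = 13/50 = 0.2600
r_new = n·r_full / (1 + (n − 1)·r_full) = 0.1591 / 0.5470 ≈ 0.2909

0.29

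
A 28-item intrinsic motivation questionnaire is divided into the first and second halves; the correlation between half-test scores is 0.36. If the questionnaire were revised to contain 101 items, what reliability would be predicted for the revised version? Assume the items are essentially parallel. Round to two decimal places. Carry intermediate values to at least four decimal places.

First correct the split-half correlation to full-test reliability: r_full = 2 × 0.36 / (1 + 0.36) ≈ 0.5294
Then adjust to 101 items: n = 101/28 = 3.6071
r_new = n·r_full / (1 + (n − 1)·r_full) = 1.9096 / 2.3802 ≈ 0.8023

0.80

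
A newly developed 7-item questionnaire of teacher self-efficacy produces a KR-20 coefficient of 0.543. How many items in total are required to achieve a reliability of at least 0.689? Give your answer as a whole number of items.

14

Spearman-Brown solved for the length factor n:
n = r_target (1 − r_old) / [ r_old (1 − r_target) ]
n = [0.689 × 0.457] / [0.543 × 0.311]
n = 0.314873 / 0.168873 ≈ 1.8646
So the test needs 1.8646 × 7 ≈ 13.05 items; rounding up, 14.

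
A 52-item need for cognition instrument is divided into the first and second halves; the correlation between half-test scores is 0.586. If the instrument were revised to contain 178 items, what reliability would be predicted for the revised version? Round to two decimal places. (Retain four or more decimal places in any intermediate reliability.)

0.91

Spearman-Brown correction (n = 2): r_full = 2·0.586/(1 + 0.586) = 0.7390
Length factor from 52 to 178 items: n = 178/52 = 3.4231
r_new = n·r_full / (1 + (n − 1)·r_full) = 2.5297 / 2.7907 ≈ 0.9065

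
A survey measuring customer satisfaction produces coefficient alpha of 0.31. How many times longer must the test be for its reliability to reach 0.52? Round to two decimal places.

2.41

n = 0.52 × (1 − 0.31) / [ 0.31 × (1 − 0.52) ]
n = 0.3588 / 0.1488 ≈ 2.4113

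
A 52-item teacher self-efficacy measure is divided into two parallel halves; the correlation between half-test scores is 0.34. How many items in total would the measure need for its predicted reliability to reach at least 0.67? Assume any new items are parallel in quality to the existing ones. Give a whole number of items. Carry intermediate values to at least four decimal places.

Corrected full-test reliability: r_full = 2 × 0.34 / (1 + 0.34) ≈ 0.5075
Solve Spearman-Brown for n: n = 0.67(1 − 0.5075) / [0.5075(1 − 0.67)] = 1.9703
Items = 1.9703 × 52 ≈ 102.46 → 103

103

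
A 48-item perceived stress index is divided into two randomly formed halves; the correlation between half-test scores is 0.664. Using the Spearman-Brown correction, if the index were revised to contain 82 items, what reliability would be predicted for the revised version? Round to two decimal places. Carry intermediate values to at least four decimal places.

Spearman-Brown correction (n = 2): r_full = 2·0.664/(1 + 0.664) = 0.7981
Then adjust to 82 items: n = 82/48 = 1.7083
r_new = n·r_full / (1 + (n − 1)·r_full) = 1.3634 / 1.5653 ≈ 0.8710

0.87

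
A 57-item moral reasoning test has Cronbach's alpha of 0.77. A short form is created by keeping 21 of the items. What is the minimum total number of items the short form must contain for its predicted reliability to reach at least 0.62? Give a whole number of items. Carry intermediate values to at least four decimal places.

First, r for the 21-item form: n = 21/57 = 0.3684, so r_21 = 0.3684·0.77/(1 + (0.3684 − 1)·0.77) = 0.5522
Length factor from the short form to reach 0.62: n' = 0.62(1 − 0.5522) / [0.5522(1 − 0.62)] ≈ 1.3231
Items = 1.3231 × 21 ≈ 27.79 → 28

28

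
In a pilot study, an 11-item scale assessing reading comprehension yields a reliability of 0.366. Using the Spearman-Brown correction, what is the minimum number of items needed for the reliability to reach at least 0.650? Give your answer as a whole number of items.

36

Invert Spearman-Brown to solve for n:
n = r_target (1 − r_old) / [ r_old (1 − r_target) ]
n = 0.650(1 − 0.366) / [0.366(1 − 0.650)]
n = 0.412100 / 0.128100 ≈ 3.2170
3.2170 × 11 = 35.39 → 36 items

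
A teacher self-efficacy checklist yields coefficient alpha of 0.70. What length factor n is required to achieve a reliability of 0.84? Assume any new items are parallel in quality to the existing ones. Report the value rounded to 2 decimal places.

Spearman-Brown solved for the length factor n:
n = r*(1 − r) / [ r (1 − r*) ]
n = [0.84 × 0.30] / [0.70 × 0.16]
n = 0.2520 / 0.1120 ≈ 2.2500

2.25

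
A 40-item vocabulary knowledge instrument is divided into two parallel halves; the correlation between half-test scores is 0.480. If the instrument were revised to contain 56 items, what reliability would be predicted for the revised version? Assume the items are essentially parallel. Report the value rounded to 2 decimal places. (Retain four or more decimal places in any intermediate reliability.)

Spearman-Brown correction (n = 2): r_full = 2·0.480/(1 + 0.480) = 0.6486
Then adjust to 56 items: n = 56/40 = 1.4000
r_new = n·r_full / (1 + (n − 1)·r_full) = 0.9080 / 1.2594 ≈ 0.7210

0.72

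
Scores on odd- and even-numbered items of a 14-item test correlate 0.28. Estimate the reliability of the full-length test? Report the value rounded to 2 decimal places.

The full test is twice the length of either half (n = 2).
r_full = 2(0.28) / (1 + 0.28)
       = 0.5600 / 1.2800 = 0.4375

0.44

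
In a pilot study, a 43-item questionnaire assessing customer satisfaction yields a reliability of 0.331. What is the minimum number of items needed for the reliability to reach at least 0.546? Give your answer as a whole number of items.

Invert Spearman-Brown to solve for n:
n = r*(1 − r) / [ r (1 − r*) ]
n = [0.546 × 0.669] / [0.331 × 0.454]
n = 0.365274 / 0.150274 ≈ 2.4307
2.4307 × 43 = 104.52 → 105 items

105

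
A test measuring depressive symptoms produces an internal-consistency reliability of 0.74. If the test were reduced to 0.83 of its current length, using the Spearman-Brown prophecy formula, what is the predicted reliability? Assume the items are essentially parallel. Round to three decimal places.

Spearman-Brown: r_new = n·r / (1 + (n − 1)·r)
r_new = 0.83·0.74 / [1 + (0.83 − 1)·0.74]
r_new = 0.6142 / 0.8742 ≈ 0.7026

0.703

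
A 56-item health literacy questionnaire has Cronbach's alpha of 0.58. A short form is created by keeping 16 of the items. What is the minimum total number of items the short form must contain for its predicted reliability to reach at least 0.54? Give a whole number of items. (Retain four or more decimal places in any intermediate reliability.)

Short-form reliability: n = 16/56 = 0.2857; r_16 = n·r/(1+(n−1)r) ≈ 0.2829
Length factor from the short form to reach 0.54: n' = 0.54(1 − 0.2829) / [0.2829(1 − 0.54)] ≈ 2.9757
Items = 2.9757 × 16 ≈ 47.61 → 48

48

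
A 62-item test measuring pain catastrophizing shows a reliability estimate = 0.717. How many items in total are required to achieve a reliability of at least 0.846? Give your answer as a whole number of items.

135

n = 0.846(1 − 0.717) / [0.717(1 − 0.846)]
n = 0.239418 / 0.110418 ≈ 2.1683
2.1683 × 62 = 134.43 → 135 items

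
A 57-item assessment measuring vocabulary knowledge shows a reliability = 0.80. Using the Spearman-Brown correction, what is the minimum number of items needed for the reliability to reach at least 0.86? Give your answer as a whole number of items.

Spearman-Brown solved for the length factor n:
n = r*(1 − r) / [ r (1 − r*) ]
n = 0.86 × (1 − 0.80) / [ 0.80 × (1 − 0.86) ]
n = 0.1720 / 0.1120 ≈ 1.5357
Items needed = n × 57 = 1.5357 × 57 ≈ 87.53 → round up to 88

88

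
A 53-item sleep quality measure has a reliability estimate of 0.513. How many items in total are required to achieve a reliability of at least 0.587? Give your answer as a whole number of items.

n = 0.587 × (1 − 0.513) / [ 0.513 × (1 − 0.587) ]
  = 0.285869 / 0.211869 = 1.3493
So the test needs 1.3493 × 53 ≈ 71.51 items; rounding up, 72.

72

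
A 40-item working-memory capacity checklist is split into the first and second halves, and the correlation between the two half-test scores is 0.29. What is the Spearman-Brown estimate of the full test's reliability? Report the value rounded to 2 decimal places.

0.45

The full test is twice the length of either half (n = 2).
r_full = 2r_hh / (1 + r_hh) = 2 × 0.29 / (1 + 0.29)
r_full = 0.5800 / 1.2900 ≈ 0.4496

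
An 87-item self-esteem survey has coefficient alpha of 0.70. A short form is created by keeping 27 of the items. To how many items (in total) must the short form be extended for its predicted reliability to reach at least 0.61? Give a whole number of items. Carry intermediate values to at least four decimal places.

First, r for the 27-item form: n = 27/87 = 0.3103, so r_27 = 0.3103·0.70/(1 + (0.3103 − 1)·0.70) = 0.4200
Length factor from the short form to reach 0.61: n' = 0.61(1 − 0.4200) / [0.4200(1 − 0.61)] ≈ 2.1600
Total items = 2.1600 × 27 = 58.32, rounded up to 59.

59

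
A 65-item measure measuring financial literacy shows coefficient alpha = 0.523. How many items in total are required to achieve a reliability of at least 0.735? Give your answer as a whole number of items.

165

Invert Spearman-Brown to solve for n:
n = r*(1 − r) / [ r (1 − r*) ]
n = 0.735(1 − 0.523) / [0.523(1 − 0.735)]
  = 0.350595 / 0.138595 = 2.5296
2.5296 × 65 = 164.42 → 165 items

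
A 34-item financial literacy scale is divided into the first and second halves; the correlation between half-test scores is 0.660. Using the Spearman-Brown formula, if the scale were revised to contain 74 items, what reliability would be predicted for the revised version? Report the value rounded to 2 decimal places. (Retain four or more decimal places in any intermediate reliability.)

0.89

First correct the split-half correlation to full-test reliability: r_full = 2 × 0.660 / (1 + 0.660) ≈ 0.7952
Length factor from 34 to 74 items: n = 74/34 = 2.1765
r_new = n·r_full / (1 + (n − 1)·r_full) = 1.7308 / 1.9356 ≈ 0.8942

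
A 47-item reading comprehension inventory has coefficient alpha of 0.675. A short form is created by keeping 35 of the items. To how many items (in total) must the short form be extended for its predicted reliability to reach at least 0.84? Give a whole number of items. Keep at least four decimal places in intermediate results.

119

Short-form reliability: n = 35/47 = 0.7447; r_35 = n·r/(1+(n−1)r) ≈ 0.6073
Then solve for n' with r_old = 0.6073, r_target = 0.84: n' = 0.84(1 − 0.6073)/[0.6073(1 − 0.84)] = 3.3948
Items = 3.3948 × 35 ≈ 118.82 → 119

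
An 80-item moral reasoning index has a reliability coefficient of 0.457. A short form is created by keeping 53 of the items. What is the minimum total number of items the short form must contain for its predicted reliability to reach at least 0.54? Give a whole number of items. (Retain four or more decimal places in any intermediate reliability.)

First, r for the 53-item form: n = 53/80 = 0.6625, so r_53 = 0.6625·0.457/(1 + (0.6625 − 1)·0.457) = 0.3580
Then solve for n' with r_old = 0.3580, r_target = 0.54: n' = 0.54(1 − 0.3580)/[0.3580(1 − 0.54)] = 2.1052
Items = 2.1052 × 53 ≈ 111.58 → 112

112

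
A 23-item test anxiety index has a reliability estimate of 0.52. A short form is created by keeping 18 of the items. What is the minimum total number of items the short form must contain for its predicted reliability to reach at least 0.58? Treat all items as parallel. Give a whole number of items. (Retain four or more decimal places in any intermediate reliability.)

30

First, r for the 18-item form: n = 18/23 = 0.7826, so r_18 = 0.7826·0.52/(1 + (0.7826 − 1)·0.52) = 0.4588
Then solve for n' with r_old = 0.4588, r_target = 0.58: n' = 0.58(1 − 0.4588)/[0.4588(1 − 0.58)] = 1.6290
Items = 1.6290 × 18 ≈ 29.32 → 30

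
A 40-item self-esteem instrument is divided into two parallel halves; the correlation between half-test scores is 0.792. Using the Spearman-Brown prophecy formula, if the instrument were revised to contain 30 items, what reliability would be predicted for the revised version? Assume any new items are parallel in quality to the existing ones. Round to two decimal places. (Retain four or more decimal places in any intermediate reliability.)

0.85

First correct the split-half correlation to full-test reliability: r_full = 2 × 0.792 / (1 + 0.792) ≈ 0.8839
Length factor from 40 to 30 items: n = 30/40 = 0.7500
r_new = n·r_full / (1 + (n − 1)·r_full) = 0.6629 / 0.7790 ≈ 0.8510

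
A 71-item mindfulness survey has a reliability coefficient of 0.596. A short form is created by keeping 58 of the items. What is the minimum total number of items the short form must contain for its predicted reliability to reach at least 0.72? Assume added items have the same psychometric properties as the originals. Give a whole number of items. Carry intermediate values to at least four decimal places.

First, r for the 58-item form: n = 58/71 = 0.8169, so r_58 = 0.8169·0.596/(1 + (0.8169 − 1)·0.596) = 0.5465
Then solve for n' with r_old = 0.5465, r_target = 0.72: n' = 0.72(1 − 0.5465)/[0.5465(1 − 0.72)] = 2.1338
Items = 2.1338 × 58 ≈ 123.76 → 124

124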